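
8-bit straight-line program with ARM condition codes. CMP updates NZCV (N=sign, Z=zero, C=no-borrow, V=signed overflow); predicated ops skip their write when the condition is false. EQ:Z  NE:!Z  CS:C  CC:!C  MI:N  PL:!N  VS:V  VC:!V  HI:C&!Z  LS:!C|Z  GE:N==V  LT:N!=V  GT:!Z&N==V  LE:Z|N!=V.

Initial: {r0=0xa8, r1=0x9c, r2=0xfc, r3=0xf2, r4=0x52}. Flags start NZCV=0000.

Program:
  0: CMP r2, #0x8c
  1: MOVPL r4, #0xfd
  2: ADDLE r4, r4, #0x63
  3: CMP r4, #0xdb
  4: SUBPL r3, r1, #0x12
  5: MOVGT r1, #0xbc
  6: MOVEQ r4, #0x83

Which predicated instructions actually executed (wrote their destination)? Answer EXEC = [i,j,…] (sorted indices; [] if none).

0: ✓ CMP  NZCV=0010
1: ✓ MOVPL  r4←0xfd
2: · ADDLE
3: ✓ CMP  NZCV=0010
4: ✓ SUBPL  r3←0x8a
5: ✓ MOVGT  r1←0xbc
6: · MOVEQ

EXEC = [1,4,5]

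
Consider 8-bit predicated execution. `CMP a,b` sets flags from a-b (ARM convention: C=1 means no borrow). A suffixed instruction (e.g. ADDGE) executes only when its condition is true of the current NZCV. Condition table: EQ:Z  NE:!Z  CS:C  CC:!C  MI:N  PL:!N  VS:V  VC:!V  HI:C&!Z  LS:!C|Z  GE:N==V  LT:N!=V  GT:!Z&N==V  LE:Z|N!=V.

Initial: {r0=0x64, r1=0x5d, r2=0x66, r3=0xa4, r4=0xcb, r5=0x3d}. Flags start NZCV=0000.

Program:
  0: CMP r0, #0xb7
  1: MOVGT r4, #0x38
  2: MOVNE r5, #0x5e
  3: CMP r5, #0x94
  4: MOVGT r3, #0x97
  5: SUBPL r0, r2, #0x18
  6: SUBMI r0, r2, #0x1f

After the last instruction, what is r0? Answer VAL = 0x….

0: ✓ CMP  NZCV=1001
1: ✓ MOVGT  r4←0x38
2: ✓ MOVNE  r5←0x5e
3: ✓ CMP  NZCV=1001
4: ✓ MOVGT  r3←0x97
5: · SUBPL
6: ✓ SUBMI  r0←0x47

VAL = 0x47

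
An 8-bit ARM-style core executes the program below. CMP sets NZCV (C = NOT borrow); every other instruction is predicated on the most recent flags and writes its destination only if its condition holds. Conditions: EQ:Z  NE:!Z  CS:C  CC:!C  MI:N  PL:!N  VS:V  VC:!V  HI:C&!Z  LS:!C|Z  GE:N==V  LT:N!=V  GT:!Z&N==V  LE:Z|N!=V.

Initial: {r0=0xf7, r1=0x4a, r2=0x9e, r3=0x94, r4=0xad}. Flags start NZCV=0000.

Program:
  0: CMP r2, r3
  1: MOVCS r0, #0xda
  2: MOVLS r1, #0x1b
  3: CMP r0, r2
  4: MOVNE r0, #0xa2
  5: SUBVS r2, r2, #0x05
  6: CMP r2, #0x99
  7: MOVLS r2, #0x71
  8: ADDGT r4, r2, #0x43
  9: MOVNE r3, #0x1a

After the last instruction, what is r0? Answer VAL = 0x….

0: ✓ CMP  NZCV=0010
1: ✓ MOVCS  r0←0xda
2: · MOVLS
3: ✓ CMP  NZCV=0010
4: ✓ MOVNE  r0←0xa2
5: · SUBVS
6: ✓ CMP  NZCV=0010
7: · MOVLS
8: ✓ ADDGT  r4←0xe1
9: ✓ MOVNE  r3←0x1a

VAL = 0xa2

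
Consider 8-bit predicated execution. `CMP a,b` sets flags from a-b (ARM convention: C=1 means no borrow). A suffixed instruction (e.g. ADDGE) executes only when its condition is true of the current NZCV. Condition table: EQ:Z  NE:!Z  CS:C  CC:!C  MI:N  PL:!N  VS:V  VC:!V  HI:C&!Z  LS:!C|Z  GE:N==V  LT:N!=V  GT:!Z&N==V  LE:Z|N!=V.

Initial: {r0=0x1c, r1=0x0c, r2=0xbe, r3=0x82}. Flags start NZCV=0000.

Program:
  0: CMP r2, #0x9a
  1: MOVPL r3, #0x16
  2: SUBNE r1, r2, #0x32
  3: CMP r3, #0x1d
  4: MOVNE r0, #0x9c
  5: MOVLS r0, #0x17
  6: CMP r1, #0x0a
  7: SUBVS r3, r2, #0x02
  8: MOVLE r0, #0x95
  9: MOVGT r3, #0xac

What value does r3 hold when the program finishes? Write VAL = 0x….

0: ✓ CMP  NZCV=0010
1: ✓ MOVPL  r3←0x16
2: ✓ SUBNE  r1←0x8c
3: ✓ CMP  NZCV=1000
4: ✓ MOVNE  r0←0x9c
5: ✓ MOVLS  r0←0x17
6: ✓ CMP  NZCV=1010
7: · SUBVS
8: ✓ MOVLE  r0←0x95
9: · MOVGT

VAL = 0x16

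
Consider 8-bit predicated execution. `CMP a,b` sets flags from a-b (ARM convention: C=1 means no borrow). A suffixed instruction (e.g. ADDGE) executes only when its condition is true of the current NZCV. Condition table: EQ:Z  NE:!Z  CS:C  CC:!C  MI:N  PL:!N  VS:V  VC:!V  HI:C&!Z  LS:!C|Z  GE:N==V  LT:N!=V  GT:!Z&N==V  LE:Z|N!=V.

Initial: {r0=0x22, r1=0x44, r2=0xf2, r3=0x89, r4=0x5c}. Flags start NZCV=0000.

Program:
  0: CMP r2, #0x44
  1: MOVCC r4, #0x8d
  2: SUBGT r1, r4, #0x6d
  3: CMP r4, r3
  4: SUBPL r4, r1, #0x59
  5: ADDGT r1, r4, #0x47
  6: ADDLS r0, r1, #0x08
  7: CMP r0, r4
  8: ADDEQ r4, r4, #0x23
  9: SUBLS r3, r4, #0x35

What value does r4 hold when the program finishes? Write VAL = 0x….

[0] flags=1010 → (cmp)
[1] flags=1010 CC?F → skip
[2] flags=1010 GT?F → skip
[3] flags=1001 → (cmp)
[4] flags=1001 PL?F → skip
[5] flags=1001 GT?T → r1=0xa3
[6] flags=1001 LS?T → r0=0xab
[7] flags=0011 → (cmp)
[8] flags=0011 EQ?F → skip
[9] flags=0011 LS?F → skip

VAL = 0x5c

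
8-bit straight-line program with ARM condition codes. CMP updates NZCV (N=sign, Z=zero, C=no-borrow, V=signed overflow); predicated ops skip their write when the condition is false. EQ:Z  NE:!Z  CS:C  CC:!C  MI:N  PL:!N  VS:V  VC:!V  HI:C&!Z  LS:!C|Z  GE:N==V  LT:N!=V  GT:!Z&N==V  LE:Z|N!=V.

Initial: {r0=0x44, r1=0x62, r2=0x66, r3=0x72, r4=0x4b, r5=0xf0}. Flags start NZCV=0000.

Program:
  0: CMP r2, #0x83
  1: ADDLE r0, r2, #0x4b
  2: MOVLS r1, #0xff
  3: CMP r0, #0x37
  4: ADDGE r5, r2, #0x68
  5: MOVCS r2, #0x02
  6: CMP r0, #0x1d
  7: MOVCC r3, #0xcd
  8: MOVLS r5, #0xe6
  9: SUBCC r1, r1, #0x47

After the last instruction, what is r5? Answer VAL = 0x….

VAL = 0xce

0: ✓ CMP  NZCV=1001
1: · ADDLE
2: ✓ MOVLS  r1←0xff
3: ✓ CMP  NZCV=0010
4: ✓ ADDGE  r5←0xce
5: ✓ MOVCS  r2←0x02
6: ✓ CMP  NZCV=0010
7: · MOVCC
8: · MOVLS
9: · SUBCC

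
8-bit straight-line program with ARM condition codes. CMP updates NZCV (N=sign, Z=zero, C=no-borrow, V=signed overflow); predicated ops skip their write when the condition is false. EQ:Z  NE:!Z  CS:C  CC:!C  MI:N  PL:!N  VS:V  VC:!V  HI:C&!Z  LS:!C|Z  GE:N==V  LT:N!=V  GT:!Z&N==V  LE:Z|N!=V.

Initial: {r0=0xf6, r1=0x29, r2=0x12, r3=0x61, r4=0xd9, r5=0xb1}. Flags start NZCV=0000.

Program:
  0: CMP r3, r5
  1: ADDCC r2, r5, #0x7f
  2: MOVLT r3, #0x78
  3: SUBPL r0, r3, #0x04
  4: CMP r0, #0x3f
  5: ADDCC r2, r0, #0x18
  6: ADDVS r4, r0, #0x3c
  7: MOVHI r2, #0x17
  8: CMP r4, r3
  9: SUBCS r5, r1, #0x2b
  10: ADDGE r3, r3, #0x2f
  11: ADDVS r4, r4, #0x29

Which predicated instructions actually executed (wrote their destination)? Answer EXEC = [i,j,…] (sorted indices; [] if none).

0: ✓ CMP  NZCV=1001
1: ✓ ADDCC  r2←0x30
2: · MOVLT
3: · SUBPL
4: ✓ CMP  NZCV=1010
5: · ADDCC
6: · ADDVS
7: ✓ MOVHI  r2←0x17
8: ✓ CMP  NZCV=0011
9: ✓ SUBCS  r5←0xfe
10: · ADDGE
11: ✓ ADDVS  r4←0x02

EXEC = [1,7,9,11]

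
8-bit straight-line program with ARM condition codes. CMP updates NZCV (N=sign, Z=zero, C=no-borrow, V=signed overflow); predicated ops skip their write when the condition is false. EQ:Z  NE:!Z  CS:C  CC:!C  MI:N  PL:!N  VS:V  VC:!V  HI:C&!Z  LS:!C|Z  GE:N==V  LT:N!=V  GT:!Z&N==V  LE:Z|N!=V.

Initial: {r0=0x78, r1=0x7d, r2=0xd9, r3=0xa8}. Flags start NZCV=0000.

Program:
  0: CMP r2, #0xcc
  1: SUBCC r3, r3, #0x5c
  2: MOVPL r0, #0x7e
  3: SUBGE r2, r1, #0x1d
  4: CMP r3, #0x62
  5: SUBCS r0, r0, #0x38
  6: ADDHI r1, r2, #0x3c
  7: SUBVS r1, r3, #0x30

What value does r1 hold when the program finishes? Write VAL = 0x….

0: ✓ CMP  NZCV=0010
1: · SUBCC
2: ✓ MOVPL  r0←0x7e
3: ✓ SUBGE  r2←0x60
4: ✓ CMP  NZCV=0011
5: ✓ SUBCS  r0←0x46
6: ✓ ADDHI  r1←0x9c
7: ✓ SUBVS  r1←0x78

VAL = 0x78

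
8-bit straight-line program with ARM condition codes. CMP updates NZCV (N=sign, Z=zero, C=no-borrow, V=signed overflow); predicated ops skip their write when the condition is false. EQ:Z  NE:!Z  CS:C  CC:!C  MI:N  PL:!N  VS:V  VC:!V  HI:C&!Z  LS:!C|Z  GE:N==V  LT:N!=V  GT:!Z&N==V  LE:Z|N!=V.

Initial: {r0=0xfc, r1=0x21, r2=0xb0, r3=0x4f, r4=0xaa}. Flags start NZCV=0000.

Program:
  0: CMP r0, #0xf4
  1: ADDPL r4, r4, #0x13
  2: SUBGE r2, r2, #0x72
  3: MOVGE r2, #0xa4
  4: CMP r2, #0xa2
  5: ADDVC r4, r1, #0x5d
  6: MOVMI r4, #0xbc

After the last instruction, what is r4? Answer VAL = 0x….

VAL = 0x7e

0: ✓ CMP  NZCV=0010
1: ✓ ADDPL  r4←0xbd
2: ✓ SUBGE  r2←0x3e
3: ✓ MOVGE  r2←0xa4
4: ✓ CMP  NZCV=0010
5: ✓ ADDVC  r4←0x7e
6: · MOVMI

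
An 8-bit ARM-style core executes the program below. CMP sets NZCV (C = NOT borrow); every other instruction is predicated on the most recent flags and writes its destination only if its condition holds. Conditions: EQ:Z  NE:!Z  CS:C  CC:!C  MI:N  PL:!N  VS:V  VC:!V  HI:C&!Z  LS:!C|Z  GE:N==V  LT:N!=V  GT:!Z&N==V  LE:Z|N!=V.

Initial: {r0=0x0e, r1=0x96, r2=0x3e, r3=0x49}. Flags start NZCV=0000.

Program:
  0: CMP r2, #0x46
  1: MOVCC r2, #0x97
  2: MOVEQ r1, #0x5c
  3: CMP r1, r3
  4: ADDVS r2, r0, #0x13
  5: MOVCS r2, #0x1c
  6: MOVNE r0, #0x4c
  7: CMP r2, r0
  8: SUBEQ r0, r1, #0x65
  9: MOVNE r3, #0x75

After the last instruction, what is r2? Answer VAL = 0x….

0: ✓ CMP  NZCV=1000
1: ✓ MOVCC  r2←0x97
2: · MOVEQ
3: ✓ CMP  NZCV=0011
4: ✓ ADDVS  r2←0x21
5: ✓ MOVCS  r2←0x1c
6: ✓ MOVNE  r0←0x4c
7: ✓ CMP  NZCV=1000
8: · SUBEQ
9: ✓ MOVNE  r3←0x75

VAL = 0x1c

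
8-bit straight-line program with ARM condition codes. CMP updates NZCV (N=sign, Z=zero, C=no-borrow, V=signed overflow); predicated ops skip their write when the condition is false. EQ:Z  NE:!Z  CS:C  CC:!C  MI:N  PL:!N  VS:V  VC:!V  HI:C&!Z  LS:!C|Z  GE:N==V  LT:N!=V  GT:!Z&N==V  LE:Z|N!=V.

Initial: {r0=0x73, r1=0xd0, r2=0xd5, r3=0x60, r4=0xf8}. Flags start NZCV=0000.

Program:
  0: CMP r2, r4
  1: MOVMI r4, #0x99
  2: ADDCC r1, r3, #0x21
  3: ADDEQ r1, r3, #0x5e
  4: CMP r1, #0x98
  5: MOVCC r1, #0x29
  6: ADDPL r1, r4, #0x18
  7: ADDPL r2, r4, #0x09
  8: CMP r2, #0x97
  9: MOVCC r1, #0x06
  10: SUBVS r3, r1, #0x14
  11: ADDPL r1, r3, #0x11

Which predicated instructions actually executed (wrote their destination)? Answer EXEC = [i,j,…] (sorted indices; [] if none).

EXEC = [1,2,5,11]

0: ✓ CMP  NZCV=1000
1: ✓ MOVMI  r4←0x99
2: ✓ ADDCC  r1←0x81
3: · ADDEQ
4: ✓ CMP  NZCV=1000
5: ✓ MOVCC  r1←0x29
6: · ADDPL
7: · ADDPL
8: ✓ CMP  NZCV=0010
9: · MOVCC
10: · SUBVS
11: ✓ ADDPL  r1←0x71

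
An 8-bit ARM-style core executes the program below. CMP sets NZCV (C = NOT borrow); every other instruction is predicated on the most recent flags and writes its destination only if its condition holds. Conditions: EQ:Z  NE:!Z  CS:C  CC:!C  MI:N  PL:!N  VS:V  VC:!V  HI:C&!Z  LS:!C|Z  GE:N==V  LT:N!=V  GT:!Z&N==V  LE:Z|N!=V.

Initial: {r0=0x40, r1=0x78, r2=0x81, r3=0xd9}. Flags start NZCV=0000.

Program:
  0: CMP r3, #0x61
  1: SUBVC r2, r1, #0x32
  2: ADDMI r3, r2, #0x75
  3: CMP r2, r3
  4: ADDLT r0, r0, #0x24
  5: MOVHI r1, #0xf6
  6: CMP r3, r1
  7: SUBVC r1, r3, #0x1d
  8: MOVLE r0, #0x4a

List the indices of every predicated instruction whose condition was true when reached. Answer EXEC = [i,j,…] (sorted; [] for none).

[0] flags=0011 → (cmp)
[1] flags=0011 VC?F → skip
[2] flags=0011 MI?F → skip
[3] flags=1000 → (cmp)
[4] flags=1000 LT?T → r0=0x64
[5] flags=1000 HI?F → skip
[6] flags=0011 → (cmp)
[7] flags=0011 VC?F → skip
[8] flags=0011 LE?T → r0=0x4a

EXEC = [4,8]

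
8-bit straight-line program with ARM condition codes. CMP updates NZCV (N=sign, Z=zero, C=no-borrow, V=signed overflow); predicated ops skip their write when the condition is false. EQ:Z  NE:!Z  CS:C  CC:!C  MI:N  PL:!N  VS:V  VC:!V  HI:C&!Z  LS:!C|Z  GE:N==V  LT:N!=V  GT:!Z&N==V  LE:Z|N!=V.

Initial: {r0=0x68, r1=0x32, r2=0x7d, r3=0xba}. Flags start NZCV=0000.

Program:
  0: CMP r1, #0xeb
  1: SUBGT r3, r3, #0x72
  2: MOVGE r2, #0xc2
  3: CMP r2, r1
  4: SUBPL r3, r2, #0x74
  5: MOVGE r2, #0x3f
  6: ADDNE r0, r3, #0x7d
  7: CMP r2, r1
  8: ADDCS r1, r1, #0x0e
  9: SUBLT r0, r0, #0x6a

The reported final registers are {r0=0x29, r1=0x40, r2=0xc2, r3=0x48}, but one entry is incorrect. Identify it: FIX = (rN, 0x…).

FIX = (r0, 0x5b)

[0] flags=0000 → (cmp)
[1] flags=0000 GT?T → r3=0x48
[2] flags=0000 GE?T → r2=0xc2
[3] flags=1010 → (cmp)
[4] flags=1010 PL?F → skip
[5] flags=1010 GE?F → skip
[6] flags=1010 NE?T → r0=0xc5
[7] flags=1010 → (cmp)
[8] flags=1010 CS?T → r1=0x40
[9] flags=1010 LT?T → r0=0x5b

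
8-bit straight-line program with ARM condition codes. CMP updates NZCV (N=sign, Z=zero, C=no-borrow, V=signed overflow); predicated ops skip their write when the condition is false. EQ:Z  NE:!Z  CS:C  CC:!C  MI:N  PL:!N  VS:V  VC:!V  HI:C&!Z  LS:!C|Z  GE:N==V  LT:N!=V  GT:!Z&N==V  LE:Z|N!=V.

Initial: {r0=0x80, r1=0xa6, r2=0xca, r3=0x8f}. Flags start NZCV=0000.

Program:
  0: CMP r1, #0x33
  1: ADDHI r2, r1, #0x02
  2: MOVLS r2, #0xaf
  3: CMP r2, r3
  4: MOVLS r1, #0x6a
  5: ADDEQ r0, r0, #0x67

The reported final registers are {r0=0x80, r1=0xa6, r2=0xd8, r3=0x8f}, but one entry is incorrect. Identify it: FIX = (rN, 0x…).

FIX = (r2, 0xa8)

[0] flags=0011 → (cmp)
[1] flags=0011 HI?T → r2=0xa8
[2] flags=0011 LS?F → skip
[3] flags=0010 → (cmp)
[4] flags=0010 LS?F → skip
[5] flags=0010 EQ?F → skip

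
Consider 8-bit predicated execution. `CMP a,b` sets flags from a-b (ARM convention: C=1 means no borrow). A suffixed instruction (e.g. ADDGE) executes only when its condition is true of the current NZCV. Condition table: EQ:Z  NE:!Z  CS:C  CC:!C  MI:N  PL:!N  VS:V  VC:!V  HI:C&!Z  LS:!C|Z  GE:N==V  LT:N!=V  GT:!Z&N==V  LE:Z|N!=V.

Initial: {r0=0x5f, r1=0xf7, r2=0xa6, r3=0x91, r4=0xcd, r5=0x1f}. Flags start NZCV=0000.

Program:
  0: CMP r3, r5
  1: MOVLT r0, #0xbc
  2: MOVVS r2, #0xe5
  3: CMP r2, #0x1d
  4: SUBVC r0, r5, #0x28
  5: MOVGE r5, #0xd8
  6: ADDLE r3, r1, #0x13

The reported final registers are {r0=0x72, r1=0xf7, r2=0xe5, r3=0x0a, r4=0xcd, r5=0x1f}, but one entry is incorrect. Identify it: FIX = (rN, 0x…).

[0] flags=0011 → (cmp)
[1] flags=0011 LT?T → r0=0xbc
[2] flags=0011 VS?T → r2=0xe5
[3] flags=1010 → (cmp)
[4] flags=1010 VC?T → r0=0xf7
[5] flags=1010 GE?F → skip
[6] flags=1010 LE?T → r3=0x0a

FIX = (r0, 0xf7)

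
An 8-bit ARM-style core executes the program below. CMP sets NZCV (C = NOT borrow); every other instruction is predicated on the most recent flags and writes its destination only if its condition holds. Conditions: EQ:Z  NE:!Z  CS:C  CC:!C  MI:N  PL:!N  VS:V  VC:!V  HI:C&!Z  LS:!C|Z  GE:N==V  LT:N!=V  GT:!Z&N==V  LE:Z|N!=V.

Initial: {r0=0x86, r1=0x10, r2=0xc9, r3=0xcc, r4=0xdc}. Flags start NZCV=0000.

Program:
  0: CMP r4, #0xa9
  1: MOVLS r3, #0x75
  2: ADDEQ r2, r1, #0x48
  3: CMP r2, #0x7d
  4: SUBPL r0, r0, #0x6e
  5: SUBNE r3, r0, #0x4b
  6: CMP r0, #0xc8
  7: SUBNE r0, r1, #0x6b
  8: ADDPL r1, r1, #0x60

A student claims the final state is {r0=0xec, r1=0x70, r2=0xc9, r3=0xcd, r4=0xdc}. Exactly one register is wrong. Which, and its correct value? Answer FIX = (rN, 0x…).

0: ✓ CMP  NZCV=0010
1: · MOVLS
2: · ADDEQ
3: ✓ CMP  NZCV=0011
4: ✓ SUBPL  r0←0x18
5: ✓ SUBNE  r3←0xcd
6: ✓ CMP  NZCV=0000
7: ✓ SUBNE  r0←0xa5
8: ✓ ADDPL  r1←0x70

FIX = (r0, 0xa5)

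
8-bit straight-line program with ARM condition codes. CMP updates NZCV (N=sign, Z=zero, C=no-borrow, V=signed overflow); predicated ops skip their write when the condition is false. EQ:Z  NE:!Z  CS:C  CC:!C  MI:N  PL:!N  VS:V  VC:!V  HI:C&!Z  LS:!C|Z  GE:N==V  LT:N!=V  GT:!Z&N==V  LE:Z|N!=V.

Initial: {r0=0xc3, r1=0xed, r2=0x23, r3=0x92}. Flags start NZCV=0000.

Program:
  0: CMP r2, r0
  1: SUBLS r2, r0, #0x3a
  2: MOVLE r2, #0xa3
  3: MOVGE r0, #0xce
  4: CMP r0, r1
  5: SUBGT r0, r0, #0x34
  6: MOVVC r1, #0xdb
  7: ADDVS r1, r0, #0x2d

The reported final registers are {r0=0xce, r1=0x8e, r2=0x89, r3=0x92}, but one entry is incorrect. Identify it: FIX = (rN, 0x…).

FIX = (r1, 0xdb)

[0] flags=0000 → (cmp)
[1] flags=0000 LS?T → r2=0x89
[2] flags=0000 LE?F → skip
[3] flags=0000 GE?T → r0=0xce
[4] flags=1000 → (cmp)
[5] flags=1000 GT?F → skip
[6] flags=1000 VC?T → r1=0xdb
[7] flags=1000 VS?F → skip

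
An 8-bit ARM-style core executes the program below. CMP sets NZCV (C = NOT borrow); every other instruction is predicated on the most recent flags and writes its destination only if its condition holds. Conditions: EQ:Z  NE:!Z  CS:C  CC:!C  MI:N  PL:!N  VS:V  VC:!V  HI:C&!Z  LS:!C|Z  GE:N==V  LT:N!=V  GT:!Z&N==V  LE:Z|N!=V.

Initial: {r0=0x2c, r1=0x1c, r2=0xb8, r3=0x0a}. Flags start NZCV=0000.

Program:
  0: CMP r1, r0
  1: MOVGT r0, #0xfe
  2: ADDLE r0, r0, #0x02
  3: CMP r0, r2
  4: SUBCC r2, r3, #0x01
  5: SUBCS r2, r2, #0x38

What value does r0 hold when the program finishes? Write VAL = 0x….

VAL = 0x2e

[0] flags=1000 → (cmp)
[1] flags=1000 GT?F → skip
[2] flags=1000 LE?T → r0=0x2e
[3] flags=0000 → (cmp)
[4] flags=0000 CC?T → r2=0x09
[5] flags=0000 CS?F → skip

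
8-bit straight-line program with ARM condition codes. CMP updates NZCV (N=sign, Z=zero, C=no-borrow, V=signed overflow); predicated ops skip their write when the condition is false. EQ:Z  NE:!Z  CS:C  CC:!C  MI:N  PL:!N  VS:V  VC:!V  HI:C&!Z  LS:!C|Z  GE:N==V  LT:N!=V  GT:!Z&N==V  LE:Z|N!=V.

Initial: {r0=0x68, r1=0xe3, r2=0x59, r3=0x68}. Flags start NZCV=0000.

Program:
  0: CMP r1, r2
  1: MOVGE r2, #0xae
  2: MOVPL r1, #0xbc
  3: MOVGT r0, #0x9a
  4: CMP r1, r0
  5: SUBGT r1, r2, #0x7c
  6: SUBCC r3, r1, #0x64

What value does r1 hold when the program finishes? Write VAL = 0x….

[0] flags=1010 → (cmp)
[1] flags=1010 GE?F → skip
[2] flags=1010 PL?F → skip
[3] flags=1010 GT?F → skip
[4] flags=0011 → (cmp)
[5] flags=0011 GT?F → skip
[6] flags=0011 CC?F → skip

VAL = 0xe3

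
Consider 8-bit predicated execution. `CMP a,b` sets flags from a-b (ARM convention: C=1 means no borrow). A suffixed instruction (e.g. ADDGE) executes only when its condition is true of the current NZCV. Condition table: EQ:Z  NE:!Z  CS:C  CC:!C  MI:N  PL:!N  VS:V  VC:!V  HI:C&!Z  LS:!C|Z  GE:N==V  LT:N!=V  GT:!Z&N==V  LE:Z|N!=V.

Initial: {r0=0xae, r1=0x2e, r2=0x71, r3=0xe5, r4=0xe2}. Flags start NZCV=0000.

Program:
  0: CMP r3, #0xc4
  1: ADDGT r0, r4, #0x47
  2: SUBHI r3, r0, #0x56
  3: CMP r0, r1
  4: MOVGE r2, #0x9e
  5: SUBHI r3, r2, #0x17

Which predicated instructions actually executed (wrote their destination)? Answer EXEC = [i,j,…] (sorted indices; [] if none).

EXEC = [1,2]

[0] flags=0010 → (cmp)
[1] flags=0010 GT?T → r0=0x29
[2] flags=0010 HI?T → r3=0xd3
[3] flags=1000 → (cmp)
[4] flags=1000 GE?F → skip
[5] flags=1000 HI?F → skip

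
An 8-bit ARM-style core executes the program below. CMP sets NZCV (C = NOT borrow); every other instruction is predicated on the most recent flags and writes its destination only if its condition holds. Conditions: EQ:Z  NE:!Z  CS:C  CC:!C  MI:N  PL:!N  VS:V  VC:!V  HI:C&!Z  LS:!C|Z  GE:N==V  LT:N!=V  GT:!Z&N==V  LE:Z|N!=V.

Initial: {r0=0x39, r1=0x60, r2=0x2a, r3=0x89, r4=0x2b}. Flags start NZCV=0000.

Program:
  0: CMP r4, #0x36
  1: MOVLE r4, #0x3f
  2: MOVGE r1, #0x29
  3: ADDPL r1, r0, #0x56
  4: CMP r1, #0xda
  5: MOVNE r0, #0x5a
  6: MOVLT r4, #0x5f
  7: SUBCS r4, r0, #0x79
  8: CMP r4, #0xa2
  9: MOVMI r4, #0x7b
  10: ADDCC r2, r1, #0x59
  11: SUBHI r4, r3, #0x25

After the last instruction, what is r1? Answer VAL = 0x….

0: ✓ CMP  NZCV=1000
1: ✓ MOVLE  r4←0x3f
2: · MOVGE
3: · ADDPL
4: ✓ CMP  NZCV=1001
5: ✓ MOVNE  r0←0x5a
6: · MOVLT
7: · SUBCS
8: ✓ CMP  NZCV=1001
9: ✓ MOVMI  r4←0x7b
10: ✓ ADDCC  r2←0xb9
11: · SUBHI

VAL = 0x60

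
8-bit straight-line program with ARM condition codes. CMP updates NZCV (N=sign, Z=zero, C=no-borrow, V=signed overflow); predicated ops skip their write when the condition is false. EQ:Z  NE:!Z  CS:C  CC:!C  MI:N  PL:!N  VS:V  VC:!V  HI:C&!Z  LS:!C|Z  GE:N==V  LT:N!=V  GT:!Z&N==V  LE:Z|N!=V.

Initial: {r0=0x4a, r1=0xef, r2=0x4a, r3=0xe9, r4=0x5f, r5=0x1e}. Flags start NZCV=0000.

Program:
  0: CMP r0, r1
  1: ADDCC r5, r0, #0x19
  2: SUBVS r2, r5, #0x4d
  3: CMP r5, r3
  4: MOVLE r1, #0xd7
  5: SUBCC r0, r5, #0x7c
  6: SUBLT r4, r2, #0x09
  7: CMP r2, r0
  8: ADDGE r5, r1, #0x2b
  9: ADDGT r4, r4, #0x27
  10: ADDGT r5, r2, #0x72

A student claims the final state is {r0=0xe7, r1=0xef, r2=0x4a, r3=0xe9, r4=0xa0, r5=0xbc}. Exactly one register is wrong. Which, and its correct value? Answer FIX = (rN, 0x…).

FIX = (r4, 0x86)

0: ✓ CMP  NZCV=0000
1: ✓ ADDCC  r5←0x63
2: · SUBVS
3: ✓ CMP  NZCV=0000
4: · MOVLE
5: ✓ SUBCC  r0←0xe7
6: · SUBLT
7: ✓ CMP  NZCV=0000
8: ✓ ADDGE  r5←0x1a
9: ✓ ADDGT  r4←0x86
10: ✓ ADDGT  r5←0xbc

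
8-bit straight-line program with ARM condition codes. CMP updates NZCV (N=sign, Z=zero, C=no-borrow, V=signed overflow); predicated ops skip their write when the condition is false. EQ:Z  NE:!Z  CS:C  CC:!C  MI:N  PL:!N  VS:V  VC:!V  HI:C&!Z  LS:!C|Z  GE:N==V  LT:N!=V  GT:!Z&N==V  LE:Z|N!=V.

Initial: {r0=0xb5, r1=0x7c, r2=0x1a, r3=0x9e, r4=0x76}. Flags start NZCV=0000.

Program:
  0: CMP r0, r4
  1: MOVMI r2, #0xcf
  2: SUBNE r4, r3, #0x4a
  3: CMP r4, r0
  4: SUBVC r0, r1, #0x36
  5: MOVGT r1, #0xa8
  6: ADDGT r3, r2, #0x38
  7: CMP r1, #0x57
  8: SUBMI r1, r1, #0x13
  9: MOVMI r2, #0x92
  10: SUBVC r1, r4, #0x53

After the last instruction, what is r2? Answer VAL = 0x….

VAL = 0x1a

0: ✓ CMP  NZCV=0011
1: · MOVMI
2: ✓ SUBNE  r4←0x54
3: ✓ CMP  NZCV=1001
4: · SUBVC
5: ✓ MOVGT  r1←0xa8
6: ✓ ADDGT  r3←0x52
7: ✓ CMP  NZCV=0011
8: · SUBMI
9: · MOVMI
10: · SUBVC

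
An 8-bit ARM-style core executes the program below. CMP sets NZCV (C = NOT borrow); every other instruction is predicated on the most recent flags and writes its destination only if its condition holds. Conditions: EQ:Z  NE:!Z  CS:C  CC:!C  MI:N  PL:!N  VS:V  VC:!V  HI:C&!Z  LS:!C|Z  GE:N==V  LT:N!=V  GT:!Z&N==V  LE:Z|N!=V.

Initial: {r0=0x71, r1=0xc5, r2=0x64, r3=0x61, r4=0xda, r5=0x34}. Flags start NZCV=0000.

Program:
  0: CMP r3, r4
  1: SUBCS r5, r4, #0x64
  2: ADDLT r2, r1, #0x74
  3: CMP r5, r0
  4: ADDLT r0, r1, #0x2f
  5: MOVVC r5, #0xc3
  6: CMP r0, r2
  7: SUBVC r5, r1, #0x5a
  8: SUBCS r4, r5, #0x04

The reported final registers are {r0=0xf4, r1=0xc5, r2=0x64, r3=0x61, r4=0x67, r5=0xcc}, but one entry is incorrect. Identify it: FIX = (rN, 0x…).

FIX = (r5, 0x6b)

0: ✓ CMP  NZCV=1001
1: · SUBCS
2: · ADDLT
3: ✓ CMP  NZCV=1000
4: ✓ ADDLT  r0←0xf4
5: ✓ MOVVC  r5←0xc3
6: ✓ CMP  NZCV=1010
7: ✓ SUBVC  r5←0x6b
8: ✓ SUBCS  r4←0x67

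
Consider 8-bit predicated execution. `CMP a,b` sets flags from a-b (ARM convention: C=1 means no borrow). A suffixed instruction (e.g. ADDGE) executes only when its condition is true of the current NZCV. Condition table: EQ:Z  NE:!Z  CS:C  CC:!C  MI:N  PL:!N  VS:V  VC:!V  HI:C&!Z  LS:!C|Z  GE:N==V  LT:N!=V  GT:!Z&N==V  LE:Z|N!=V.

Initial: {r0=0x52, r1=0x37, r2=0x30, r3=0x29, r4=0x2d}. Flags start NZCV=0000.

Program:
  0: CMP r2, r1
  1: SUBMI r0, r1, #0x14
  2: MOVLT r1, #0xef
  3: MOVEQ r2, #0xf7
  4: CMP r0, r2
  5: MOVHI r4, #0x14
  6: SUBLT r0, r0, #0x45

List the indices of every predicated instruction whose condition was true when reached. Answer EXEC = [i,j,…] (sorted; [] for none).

EXEC = [1,2,6]

0: ✓ CMP  NZCV=1000
1: ✓ SUBMI  r0←0x23
2: ✓ MOVLT  r1←0xef
3: · MOVEQ
4: ✓ CMP  NZCV=1000
5: · MOVHI
6: ✓ SUBLT  r0←0xde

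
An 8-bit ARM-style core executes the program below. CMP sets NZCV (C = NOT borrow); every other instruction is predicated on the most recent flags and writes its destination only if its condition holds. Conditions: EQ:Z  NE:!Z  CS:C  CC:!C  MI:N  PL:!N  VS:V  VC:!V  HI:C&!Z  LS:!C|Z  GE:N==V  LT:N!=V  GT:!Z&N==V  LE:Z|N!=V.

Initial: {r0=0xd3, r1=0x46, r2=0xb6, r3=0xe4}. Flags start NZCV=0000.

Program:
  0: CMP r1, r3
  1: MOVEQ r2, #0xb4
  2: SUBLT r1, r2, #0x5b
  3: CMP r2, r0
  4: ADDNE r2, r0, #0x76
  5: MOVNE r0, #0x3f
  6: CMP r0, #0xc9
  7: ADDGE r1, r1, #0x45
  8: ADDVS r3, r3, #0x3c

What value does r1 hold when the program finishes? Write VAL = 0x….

VAL = 0x8b

0: ✓ CMP  NZCV=0000
1: · MOVEQ
2: · SUBLT
3: ✓ CMP  NZCV=1000
4: ✓ ADDNE  r2←0x49
5: ✓ MOVNE  r0←0x3f
6: ✓ CMP  NZCV=0000
7: ✓ ADDGE  r1←0x8b
8: · ADDVS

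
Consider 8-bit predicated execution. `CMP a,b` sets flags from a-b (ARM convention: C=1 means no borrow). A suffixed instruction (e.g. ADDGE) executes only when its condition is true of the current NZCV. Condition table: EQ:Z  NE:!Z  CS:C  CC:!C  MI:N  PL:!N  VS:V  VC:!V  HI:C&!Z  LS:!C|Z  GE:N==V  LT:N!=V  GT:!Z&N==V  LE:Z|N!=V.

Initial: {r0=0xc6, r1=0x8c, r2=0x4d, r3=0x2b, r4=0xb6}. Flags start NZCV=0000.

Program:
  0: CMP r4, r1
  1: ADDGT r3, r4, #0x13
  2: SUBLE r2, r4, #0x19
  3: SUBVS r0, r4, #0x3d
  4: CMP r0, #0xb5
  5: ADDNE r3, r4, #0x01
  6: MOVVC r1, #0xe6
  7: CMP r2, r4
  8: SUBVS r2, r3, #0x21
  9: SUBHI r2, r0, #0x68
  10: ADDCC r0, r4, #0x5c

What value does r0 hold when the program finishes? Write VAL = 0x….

0: ✓ CMP  NZCV=0010
1: ✓ ADDGT  r3←0xc9
2: · SUBLE
3: · SUBVS
4: ✓ CMP  NZCV=0010
5: ✓ ADDNE  r3←0xb7
6: ✓ MOVVC  r1←0xe6
7: ✓ CMP  NZCV=1001
8: ✓ SUBVS  r2←0x96
9: · SUBHI
10: ✓ ADDCC  r0←0x12

VAL = 0x12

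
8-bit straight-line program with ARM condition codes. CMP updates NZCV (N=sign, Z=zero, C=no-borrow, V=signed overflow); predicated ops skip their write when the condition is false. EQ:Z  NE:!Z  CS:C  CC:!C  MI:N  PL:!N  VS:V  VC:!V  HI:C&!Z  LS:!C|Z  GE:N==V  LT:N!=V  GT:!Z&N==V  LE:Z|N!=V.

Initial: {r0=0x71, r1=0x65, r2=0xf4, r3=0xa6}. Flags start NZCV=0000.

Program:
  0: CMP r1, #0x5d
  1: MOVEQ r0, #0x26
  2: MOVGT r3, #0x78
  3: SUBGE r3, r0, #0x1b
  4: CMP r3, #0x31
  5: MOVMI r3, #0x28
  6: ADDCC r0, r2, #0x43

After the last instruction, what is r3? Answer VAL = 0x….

VAL = 0x56

0: ✓ CMP  NZCV=0010
1: · MOVEQ
2: ✓ MOVGT  r3←0x78
3: ✓ SUBGE  r3←0x56
4: ✓ CMP  NZCV=0010
5: · MOVMI
6: · ADDCC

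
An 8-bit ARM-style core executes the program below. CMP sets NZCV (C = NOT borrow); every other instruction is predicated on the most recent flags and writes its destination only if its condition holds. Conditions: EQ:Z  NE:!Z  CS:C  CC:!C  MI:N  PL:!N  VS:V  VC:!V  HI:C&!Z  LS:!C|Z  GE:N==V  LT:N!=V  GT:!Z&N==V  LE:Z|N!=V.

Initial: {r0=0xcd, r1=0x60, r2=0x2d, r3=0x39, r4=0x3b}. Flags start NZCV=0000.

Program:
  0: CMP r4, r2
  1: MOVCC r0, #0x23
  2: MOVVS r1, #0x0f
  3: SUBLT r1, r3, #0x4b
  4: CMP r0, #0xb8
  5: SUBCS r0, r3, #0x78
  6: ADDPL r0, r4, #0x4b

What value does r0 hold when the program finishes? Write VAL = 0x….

[0] flags=0010 → (cmp)
[1] flags=0010 CC?F → skip
[2] flags=0010 VS?F → skip
[3] flags=0010 LT?F → skip
[4] flags=0010 → (cmp)
[5] flags=0010 CS?T → r0=0xc1
[6] flags=0010 PL?T → r0=0x86

VAL = 0x86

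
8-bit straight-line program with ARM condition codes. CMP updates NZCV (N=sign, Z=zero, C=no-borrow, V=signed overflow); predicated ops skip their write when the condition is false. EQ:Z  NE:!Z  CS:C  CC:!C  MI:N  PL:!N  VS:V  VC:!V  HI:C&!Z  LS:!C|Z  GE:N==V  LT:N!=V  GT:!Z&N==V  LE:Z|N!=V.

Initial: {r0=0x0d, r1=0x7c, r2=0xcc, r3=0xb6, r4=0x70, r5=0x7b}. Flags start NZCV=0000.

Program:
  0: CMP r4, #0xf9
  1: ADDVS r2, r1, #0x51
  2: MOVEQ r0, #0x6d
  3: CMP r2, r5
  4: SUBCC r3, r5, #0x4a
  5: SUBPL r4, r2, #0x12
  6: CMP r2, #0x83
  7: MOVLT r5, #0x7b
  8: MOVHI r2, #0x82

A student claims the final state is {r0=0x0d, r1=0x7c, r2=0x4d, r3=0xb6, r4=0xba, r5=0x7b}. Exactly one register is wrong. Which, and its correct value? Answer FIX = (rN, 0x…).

0: ✓ CMP  NZCV=0000
1: · ADDVS
2: · MOVEQ
3: ✓ CMP  NZCV=0011
4: · SUBCC
5: ✓ SUBPL  r4←0xba
6: ✓ CMP  NZCV=0010
7: · MOVLT
8: ✓ MOVHI  r2←0x82

FIX = (r2, 0x82)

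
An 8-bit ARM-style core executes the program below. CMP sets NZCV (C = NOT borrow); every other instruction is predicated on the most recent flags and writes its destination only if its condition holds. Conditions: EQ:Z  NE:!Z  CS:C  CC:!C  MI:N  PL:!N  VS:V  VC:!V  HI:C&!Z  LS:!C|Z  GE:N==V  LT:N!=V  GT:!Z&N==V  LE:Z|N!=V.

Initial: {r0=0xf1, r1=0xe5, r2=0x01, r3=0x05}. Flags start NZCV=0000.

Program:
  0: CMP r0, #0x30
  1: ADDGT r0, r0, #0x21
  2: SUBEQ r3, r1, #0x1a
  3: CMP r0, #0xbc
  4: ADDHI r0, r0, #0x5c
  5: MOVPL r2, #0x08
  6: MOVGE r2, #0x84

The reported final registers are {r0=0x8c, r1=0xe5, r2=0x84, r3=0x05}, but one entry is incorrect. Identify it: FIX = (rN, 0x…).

FIX = (r0, 0x4d)

[0] flags=1010 → (cmp)
[1] flags=1010 GT?F → skip
[2] flags=1010 EQ?F → skip
[3] flags=0010 → (cmp)
[4] flags=0010 HI?T → r0=0x4d
[5] flags=0010 PL?T → r2=0x08
[6] flags=0010 GE?T → r2=0x84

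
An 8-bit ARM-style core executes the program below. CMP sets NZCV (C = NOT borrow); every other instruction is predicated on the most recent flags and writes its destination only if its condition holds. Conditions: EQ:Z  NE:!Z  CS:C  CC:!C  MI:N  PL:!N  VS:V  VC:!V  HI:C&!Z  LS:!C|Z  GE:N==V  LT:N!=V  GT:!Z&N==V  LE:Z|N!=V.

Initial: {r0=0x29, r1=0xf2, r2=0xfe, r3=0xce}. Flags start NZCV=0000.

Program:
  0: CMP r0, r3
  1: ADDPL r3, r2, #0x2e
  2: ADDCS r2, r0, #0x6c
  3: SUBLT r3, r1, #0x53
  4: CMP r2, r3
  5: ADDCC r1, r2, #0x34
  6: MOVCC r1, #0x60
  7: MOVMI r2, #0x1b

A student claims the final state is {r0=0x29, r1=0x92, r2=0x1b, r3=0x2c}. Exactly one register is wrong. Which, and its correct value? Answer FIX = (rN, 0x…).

FIX = (r1, 0xf2)

0: ✓ CMP  NZCV=0000
1: ✓ ADDPL  r3←0x2c
2: · ADDCS
3: · SUBLT
4: ✓ CMP  NZCV=1010
5: · ADDCC
6: · MOVCC
7: ✓ MOVMI  r2←0x1b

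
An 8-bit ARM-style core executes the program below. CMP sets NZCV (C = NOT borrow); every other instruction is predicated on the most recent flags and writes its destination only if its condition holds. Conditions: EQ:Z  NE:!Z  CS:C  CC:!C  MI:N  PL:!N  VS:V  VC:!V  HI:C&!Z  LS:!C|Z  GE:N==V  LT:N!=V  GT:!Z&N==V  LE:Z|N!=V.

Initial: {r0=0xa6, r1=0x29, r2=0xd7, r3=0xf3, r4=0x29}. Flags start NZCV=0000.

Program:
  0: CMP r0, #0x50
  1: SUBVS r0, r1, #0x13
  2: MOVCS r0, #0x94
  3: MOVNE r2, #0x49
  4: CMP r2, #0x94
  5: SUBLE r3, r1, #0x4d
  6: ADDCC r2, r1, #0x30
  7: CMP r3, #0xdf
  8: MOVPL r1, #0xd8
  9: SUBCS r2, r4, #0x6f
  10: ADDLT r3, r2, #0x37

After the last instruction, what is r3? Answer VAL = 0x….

[0] flags=0011 → (cmp)
[1] flags=0011 VS?T → r0=0x16
[2] flags=0011 CS?T → r0=0x94
[3] flags=0011 NE?T → r2=0x49
[4] flags=1001 → (cmp)
[5] flags=1001 LE?F → skip
[6] flags=1001 CC?T → r2=0x59
[7] flags=0010 → (cmp)
[8] flags=0010 PL?T → r1=0xd8
[9] flags=0010 CS?T → r2=0xba
[10] flags=0010 LT?F → skip

VAL = 0xf3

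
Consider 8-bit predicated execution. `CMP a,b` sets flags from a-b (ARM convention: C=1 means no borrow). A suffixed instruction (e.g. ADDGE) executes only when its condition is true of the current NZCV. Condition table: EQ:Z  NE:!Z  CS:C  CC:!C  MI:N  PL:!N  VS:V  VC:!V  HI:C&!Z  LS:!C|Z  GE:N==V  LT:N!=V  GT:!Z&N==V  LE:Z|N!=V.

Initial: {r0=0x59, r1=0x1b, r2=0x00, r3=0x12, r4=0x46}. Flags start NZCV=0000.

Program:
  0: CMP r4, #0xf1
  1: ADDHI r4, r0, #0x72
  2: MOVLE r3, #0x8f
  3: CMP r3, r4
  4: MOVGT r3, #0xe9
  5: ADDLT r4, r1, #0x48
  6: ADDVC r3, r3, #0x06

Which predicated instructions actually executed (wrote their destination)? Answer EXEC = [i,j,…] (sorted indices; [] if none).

EXEC = [5,6]

0: ✓ CMP  NZCV=0000
1: · ADDHI
2: · MOVLE
3: ✓ CMP  NZCV=1000
4: · MOVGT
5: ✓ ADDLT  r4←0x63
6: ✓ ADDVC  r3←0x18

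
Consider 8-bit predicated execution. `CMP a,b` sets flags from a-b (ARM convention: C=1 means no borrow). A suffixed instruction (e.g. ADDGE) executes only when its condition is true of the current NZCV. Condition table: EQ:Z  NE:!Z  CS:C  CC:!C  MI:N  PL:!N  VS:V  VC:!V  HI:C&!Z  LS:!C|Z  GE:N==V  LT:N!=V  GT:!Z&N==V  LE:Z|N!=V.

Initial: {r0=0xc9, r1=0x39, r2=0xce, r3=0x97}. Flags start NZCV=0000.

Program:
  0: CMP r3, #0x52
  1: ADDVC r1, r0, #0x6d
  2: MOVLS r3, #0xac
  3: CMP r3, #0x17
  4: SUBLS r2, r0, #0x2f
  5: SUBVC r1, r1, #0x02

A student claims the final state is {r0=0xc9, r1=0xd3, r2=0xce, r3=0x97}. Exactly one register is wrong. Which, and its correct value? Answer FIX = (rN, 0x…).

[0] flags=0011 → (cmp)
[1] flags=0011 VC?F → skip
[2] flags=0011 LS?F → skip
[3] flags=1010 → (cmp)
[4] flags=1010 LS?F → skip
[5] flags=1010 VC?T → r1=0x37

FIX = (r1, 0x37)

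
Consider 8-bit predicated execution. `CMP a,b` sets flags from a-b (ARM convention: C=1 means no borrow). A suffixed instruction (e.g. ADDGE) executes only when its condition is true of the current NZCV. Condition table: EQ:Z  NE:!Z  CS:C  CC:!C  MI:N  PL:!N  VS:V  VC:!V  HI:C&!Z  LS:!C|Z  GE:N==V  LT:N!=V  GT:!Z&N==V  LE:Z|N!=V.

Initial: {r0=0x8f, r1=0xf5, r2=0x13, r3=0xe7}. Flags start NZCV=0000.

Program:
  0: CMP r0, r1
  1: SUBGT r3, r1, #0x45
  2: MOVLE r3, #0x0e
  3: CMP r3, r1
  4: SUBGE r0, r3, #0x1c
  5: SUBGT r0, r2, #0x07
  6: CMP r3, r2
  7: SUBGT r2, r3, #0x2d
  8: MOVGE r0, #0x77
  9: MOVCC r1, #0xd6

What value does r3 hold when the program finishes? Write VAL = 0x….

VAL = 0x0e

0: ✓ CMP  NZCV=1000
1: · SUBGT
2: ✓ MOVLE  r3←0x0e
3: ✓ CMP  NZCV=0000
4: ✓ SUBGE  r0←0xf2
5: ✓ SUBGT  r0←0x0c
6: ✓ CMP  NZCV=1000
7: · SUBGT
8: · MOVGE
9: ✓ MOVCC  r1←0xd6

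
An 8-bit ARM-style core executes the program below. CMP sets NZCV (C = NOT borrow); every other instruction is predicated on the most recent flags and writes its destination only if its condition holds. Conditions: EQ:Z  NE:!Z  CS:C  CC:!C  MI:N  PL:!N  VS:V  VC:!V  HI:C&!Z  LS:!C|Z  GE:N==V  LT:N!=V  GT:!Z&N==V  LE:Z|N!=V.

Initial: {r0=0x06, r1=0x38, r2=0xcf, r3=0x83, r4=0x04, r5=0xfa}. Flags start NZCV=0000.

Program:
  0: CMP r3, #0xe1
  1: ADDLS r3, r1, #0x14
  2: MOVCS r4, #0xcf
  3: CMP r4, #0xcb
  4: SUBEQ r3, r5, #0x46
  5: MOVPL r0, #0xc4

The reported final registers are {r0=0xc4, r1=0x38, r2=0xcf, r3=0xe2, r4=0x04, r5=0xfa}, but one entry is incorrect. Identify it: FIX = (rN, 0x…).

0: ✓ CMP  NZCV=1000
1: ✓ ADDLS  r3←0x4c
2: · MOVCS
3: ✓ CMP  NZCV=0000
4: · SUBEQ
5: ✓ MOVPL  r0←0xc4

FIX = (r3, 0x4c)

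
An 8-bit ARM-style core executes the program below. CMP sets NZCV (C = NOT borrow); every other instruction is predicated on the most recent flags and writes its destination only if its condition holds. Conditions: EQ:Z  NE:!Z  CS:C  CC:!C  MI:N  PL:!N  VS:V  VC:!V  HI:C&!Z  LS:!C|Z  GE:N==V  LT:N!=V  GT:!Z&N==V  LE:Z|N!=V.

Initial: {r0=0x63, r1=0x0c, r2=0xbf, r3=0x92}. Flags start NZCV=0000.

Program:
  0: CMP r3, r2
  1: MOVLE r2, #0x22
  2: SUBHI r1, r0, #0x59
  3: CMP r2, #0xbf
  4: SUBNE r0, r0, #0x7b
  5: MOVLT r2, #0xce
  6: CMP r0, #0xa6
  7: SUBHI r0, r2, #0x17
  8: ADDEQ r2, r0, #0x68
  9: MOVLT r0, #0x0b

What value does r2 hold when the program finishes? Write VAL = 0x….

VAL = 0x22

[0] flags=1000 → (cmp)
[1] flags=1000 LE?T → r2=0x22
[2] flags=1000 HI?F → skip
[3] flags=0000 → (cmp)
[4] flags=0000 NE?T → r0=0xe8
[5] flags=0000 LT?F → skip
[6] flags=0010 → (cmp)
[7] flags=0010 HI?T → r0=0x0b
[8] flags=0010 EQ?F → skip
[9] flags=0010 LT?F → skip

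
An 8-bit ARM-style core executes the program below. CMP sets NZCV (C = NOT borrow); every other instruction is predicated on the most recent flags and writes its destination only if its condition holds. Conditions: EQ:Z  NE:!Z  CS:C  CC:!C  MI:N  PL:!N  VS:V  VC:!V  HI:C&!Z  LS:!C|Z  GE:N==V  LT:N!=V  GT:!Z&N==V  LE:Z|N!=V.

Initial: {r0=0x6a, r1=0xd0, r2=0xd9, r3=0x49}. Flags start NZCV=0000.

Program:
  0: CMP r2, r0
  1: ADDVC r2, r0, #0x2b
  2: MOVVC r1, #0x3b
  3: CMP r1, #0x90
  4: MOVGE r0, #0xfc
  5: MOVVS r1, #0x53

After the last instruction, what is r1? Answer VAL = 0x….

[0] flags=0011 → (cmp)
[1] flags=0011 VC?F → skip
[2] flags=0011 VC?F → skip
[3] flags=0010 → (cmp)
[4] flags=0010 GE?T → r0=0xfc
[5] flags=0010 VS?F → skip

VAL = 0xd0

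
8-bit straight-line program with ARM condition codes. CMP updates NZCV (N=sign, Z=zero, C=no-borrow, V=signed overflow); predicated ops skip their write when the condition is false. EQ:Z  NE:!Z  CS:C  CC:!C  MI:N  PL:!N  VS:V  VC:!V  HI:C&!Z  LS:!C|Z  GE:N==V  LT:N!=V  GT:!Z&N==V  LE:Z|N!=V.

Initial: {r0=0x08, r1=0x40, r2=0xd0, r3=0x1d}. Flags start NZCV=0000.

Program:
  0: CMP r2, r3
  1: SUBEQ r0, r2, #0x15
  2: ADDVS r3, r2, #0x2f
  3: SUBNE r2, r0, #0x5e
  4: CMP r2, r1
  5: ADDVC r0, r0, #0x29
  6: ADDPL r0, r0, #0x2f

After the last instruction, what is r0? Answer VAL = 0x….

[0] flags=1010 → (cmp)
[1] flags=1010 EQ?F → skip
[2] flags=1010 VS?F → skip
[3] flags=1010 NE?T → r2=0xaa
[4] flags=0011 → (cmp)
[5] flags=0011 VC?F → skip
[6] flags=0011 PL?T → r0=0x37

VAL = 0x37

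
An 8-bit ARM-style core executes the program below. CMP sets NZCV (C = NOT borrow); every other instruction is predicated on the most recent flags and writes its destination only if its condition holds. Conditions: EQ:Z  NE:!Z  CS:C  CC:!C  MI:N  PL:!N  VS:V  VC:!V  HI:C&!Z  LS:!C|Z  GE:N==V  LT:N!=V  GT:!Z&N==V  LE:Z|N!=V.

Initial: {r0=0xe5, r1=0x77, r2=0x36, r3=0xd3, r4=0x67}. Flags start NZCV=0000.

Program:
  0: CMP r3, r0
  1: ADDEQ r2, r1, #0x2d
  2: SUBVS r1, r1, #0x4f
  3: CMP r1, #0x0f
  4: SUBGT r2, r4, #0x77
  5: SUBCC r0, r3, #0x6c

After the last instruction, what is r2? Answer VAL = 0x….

[0] flags=1000 → (cmp)
[1] flags=1000 EQ?F → skip
[2] flags=1000 VS?F → skip
[3] flags=0010 → (cmp)
[4] flags=0010 GT?T → r2=0xf0
[5] flags=0010 CC?F → skip

VAL = 0xf0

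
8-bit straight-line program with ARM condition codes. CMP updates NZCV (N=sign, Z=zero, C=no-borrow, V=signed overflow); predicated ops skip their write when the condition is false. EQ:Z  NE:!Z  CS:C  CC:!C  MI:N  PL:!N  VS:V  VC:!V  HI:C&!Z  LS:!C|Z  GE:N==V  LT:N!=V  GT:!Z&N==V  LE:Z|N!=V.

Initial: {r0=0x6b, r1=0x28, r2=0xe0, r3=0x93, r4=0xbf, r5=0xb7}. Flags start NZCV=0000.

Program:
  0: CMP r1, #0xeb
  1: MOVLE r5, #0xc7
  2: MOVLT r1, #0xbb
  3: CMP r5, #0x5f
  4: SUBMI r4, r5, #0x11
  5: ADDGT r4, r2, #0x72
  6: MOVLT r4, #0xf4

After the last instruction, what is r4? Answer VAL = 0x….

VAL = 0xf4

0: ✓ CMP  NZCV=0000
1: · MOVLE
2: · MOVLT
3: ✓ CMP  NZCV=0011
4: · SUBMI
5: · ADDGT
6: ✓ MOVLT  r4←0xf4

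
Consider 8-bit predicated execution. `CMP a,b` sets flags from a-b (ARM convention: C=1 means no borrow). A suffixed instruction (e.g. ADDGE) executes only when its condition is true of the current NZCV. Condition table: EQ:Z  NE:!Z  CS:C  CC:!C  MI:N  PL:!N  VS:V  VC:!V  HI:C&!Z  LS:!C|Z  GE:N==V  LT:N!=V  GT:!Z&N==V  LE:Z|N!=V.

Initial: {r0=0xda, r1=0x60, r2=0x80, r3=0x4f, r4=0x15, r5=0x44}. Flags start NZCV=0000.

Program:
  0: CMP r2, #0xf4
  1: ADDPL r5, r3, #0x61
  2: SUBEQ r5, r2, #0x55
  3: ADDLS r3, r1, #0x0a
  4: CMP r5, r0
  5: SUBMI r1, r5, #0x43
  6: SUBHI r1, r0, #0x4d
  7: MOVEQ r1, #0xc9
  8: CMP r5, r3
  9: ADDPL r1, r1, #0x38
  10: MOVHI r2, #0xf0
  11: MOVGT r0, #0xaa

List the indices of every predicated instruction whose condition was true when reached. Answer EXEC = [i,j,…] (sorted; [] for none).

EXEC = [3]

[0] flags=1000 → (cmp)
[1] flags=1000 PL?F → skip
[2] flags=1000 EQ?F → skip
[3] flags=1000 LS?T → r3=0x6a
[4] flags=0000 → (cmp)
[5] flags=0000 MI?F → skip
[6] flags=0000 HI?F → skip
[7] flags=0000 EQ?F → skip
[8] flags=1000 → (cmp)
[9] flags=1000 PL?F → skip
[10] flags=1000 HI?F → skip
[11] flags=1000 GT?F → skip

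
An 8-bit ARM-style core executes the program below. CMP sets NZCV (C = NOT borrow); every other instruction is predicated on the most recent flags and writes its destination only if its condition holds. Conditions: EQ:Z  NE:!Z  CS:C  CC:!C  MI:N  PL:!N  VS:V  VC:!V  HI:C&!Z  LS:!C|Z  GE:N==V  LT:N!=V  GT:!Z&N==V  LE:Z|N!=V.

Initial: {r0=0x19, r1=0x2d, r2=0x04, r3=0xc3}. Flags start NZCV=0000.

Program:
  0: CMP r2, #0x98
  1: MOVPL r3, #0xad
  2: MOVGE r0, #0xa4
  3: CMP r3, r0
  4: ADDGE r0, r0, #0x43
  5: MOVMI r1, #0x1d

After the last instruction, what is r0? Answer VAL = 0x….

VAL = 0xe7

[0] flags=0000 → (cmp)
[1] flags=0000 PL?T → r3=0xad
[2] flags=0000 GE?T → r0=0xa4
[3] flags=0010 → (cmp)
[4] flags=0010 GE?T → r0=0xe7
[5] flags=0010 MI?F → skip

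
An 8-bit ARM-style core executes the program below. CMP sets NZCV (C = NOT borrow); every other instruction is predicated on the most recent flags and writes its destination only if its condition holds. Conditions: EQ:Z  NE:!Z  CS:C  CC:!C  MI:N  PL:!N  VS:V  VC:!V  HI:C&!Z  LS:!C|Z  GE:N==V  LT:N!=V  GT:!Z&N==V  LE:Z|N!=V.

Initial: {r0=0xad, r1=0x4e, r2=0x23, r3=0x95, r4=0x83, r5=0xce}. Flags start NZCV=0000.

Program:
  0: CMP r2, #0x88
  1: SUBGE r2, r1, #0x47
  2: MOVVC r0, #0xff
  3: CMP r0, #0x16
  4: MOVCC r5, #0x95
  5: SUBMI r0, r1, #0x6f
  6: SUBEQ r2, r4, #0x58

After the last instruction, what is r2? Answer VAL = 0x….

0: ✓ CMP  NZCV=1001
1: ✓ SUBGE  r2←0x07
2: · MOVVC
3: ✓ CMP  NZCV=1010
4: · MOVCC
5: ✓ SUBMI  r0←0xdf
6: · SUBEQ

VAL = 0x07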